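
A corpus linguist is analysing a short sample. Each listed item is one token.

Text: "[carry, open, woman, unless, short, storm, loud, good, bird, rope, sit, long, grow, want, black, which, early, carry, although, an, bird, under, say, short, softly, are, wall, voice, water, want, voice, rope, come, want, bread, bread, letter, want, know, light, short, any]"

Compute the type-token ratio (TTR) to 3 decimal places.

0.762

N = 42 tokens, V = 32 types.
TTR = V / N = 32 / 42 = 0.762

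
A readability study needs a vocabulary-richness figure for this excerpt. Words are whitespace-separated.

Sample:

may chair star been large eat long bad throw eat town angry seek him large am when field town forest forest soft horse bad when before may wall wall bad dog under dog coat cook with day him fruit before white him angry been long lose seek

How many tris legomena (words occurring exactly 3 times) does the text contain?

2

Frequencies: bad:3, him:3, may:2, been:2, large:2, eat:2, long:2, town:2, angry:2, seek:2, when:2, forest:2, before:2, wall:2, dog:2, chair:1, star:1, throw:1, am:1, field:1, … (10 more, each freq 1)
Words with frequency 3: bad, him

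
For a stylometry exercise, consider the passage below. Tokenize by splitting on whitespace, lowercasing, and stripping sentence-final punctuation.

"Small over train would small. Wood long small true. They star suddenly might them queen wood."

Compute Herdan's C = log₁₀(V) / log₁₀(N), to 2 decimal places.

0.93

N = 16, V = 13.
log₁₀(V) = 1.113943, log₁₀(N) = 1.204120
C = 1.113943 / 1.204120 = 0.93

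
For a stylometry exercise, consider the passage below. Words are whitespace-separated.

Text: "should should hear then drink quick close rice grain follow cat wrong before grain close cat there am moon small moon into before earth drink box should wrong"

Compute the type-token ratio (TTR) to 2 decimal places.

0.68

N = 28 tokens, V = 19 types.
TTR = V / N = 19 / 28 = 0.68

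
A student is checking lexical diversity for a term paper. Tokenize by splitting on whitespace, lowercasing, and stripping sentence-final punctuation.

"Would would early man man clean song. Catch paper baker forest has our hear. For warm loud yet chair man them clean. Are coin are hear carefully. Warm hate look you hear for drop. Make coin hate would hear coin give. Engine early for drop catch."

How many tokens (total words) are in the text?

46

Tokens: would, would, early, man, man, clean, song, catch, paper, baker, forest, has, our, hear, for, warm, loud, yet, chair, man, them, clean, are, coin, are, hear, carefully, warm, hate, look, you, hear, for, drop, make, coin, hate, would, hear, coin, give, engine, early, for, drop, catch
N = 46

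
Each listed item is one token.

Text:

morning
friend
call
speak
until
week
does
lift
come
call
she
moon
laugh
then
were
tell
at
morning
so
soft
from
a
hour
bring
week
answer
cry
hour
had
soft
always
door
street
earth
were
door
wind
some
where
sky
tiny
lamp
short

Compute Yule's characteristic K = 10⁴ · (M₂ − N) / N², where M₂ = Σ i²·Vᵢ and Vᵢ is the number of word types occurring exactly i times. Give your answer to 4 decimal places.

75.7166

Frequencies: morning:2, call:2, week:2, were:2, soft:2, hour:2, door:2, friend:1, speak:1, until:1, does:1, lift:1, come:1, she:1, moon:1, laugh:1, then:1, tell:1, at:1, so:1, … (16 more, each freq 1)
N = 43. Frequency spectrum: V_1=29, V_2=7
M₂ = 1²·29 + 2²·7 = 57
K = 10000 × (57 − 43) / 43² = 75.7166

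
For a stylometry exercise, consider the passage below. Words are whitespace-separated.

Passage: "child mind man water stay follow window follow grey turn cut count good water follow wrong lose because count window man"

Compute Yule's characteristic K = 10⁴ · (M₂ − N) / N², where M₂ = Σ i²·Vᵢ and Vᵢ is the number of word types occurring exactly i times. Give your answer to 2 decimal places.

Frequencies: follow:3, man:2, water:2, window:2, count:2, child:1, mind:1, stay:1, grey:1, turn:1, cut:1, good:1, wrong:1, lose:1, because:1
N = 21. Frequency spectrum: V_1=10, V_2=4, V_3=1
M₂ = 1²·10 + 2²·4 + 3²·1 = 35
K = 10000 × (35 − 21) / 21² = 317.46

317.46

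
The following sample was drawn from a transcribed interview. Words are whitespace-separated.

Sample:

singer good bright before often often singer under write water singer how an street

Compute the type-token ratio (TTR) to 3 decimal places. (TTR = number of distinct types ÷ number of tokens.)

N = 14 tokens, V = 11 types.
TTR = V / N = 11 / 14 = 0.786

0.786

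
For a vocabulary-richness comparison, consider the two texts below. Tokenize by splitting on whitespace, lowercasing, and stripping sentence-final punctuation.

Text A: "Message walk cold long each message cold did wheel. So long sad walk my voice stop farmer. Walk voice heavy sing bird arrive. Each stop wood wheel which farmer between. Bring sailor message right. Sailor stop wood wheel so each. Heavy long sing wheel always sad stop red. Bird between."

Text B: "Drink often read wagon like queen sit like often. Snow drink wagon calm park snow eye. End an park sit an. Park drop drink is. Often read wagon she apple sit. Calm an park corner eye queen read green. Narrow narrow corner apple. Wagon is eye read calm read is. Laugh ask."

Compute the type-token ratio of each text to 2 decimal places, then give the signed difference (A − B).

TTR(A) = 25/50 = 0.50
TTR(B) = 22/52 = 0.42
Difference = 0.50 − 0.42 = 0.08

0.08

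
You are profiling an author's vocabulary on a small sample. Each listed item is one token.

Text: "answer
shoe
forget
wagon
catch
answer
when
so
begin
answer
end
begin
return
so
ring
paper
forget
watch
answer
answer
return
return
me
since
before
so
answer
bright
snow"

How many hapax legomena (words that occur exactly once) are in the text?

13

Frequencies: answer:6, so:3, return:3, forget:2, begin:2, shoe:1, wagon:1, catch:1, when:1, end:1, ring:1, paper:1, watch:1, me:1, since:1, before:1, bright:1, snow:1
Hapax (freq=1): before, bright, catch, end, me, paper, ring, shoe, since, snow, wagon, watch, when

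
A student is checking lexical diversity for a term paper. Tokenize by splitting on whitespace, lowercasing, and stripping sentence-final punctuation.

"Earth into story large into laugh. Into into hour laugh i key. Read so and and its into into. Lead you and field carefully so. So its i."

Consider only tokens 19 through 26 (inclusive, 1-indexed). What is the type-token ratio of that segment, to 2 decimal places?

0.88

Segment tokens 19–26: into, lead, you, and, field, carefully, so, so
Segment N = 8, segment V = 7.
TTR = 7 / 8 = 0.88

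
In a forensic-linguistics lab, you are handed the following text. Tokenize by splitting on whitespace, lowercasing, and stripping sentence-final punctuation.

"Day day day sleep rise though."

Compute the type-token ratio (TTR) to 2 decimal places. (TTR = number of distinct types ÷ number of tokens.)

0.67

N = 6 tokens, V = 4 types.
TTR = V / N = 4 / 6 = 0.67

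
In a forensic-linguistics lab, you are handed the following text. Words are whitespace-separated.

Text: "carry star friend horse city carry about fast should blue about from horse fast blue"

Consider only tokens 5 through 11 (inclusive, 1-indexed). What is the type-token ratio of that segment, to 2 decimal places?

0.86

Segment tokens 5–11: city, carry, about, fast, should, blue, about
Segment N = 7, segment V = 6.
TTR = 6 / 7 = 0.86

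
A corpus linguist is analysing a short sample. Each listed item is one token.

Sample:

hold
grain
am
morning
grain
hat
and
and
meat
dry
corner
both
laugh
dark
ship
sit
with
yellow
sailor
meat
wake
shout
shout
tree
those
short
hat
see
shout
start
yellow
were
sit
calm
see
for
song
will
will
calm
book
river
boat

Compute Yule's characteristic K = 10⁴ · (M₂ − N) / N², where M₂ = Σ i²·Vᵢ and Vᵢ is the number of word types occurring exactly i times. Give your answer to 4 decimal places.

129.7999

Frequencies: shout:3, grain:2, hat:2, and:2, meat:2, sit:2, yellow:2, see:2, calm:2, will:2, hold:1, am:1, morning:1, dry:1, corner:1, both:1, laugh:1, dark:1, ship:1, with:1, … (12 more, each freq 1)
N = 43. Frequency spectrum: V_1=22, V_2=9, V_3=1
M₂ = 1²·22 + 2²·9 + 3²·1 = 67
K = 10000 × (67 − 43) / 43² = 129.7999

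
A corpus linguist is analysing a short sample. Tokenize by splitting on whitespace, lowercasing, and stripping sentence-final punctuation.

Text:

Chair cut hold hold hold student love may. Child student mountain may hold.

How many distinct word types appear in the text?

8

Distinct types: {chair, child, cut, hold, love, may, mountain, student}
V = 8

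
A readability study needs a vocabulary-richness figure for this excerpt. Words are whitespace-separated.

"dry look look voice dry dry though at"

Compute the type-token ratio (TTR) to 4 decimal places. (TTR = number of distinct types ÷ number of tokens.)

0.6250

N = 8 tokens, V = 5 types.
TTR = V / N = 5 / 8 = 0.6250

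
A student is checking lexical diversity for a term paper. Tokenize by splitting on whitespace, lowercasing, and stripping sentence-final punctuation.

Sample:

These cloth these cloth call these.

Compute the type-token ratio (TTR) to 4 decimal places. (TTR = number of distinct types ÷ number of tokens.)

0.5000

N = 6 tokens, V = 3 types.
TTR = V / N = 3 / 6 = 0.5000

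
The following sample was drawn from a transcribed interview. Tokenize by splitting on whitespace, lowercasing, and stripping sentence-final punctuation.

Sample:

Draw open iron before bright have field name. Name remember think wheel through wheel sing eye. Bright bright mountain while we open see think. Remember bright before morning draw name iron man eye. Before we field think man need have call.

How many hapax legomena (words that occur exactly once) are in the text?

Frequencies: bright:4, before:3, name:3, think:3, draw:2, open:2, iron:2, have:2, field:2, remember:2, wheel:2, eye:2, we:2, man:2, through:1, sing:1, mountain:1, while:1, see:1, morning:1, … (2 more, each freq 1)
Hapax (freq=1): call, morning, mountain, need, see, sing, through, while

8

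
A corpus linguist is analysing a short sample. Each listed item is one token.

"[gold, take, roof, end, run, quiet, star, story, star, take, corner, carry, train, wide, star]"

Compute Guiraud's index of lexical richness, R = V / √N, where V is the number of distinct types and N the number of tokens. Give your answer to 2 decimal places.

N = 15, V = 12.
√N = 3.872983
R = 12 / 3.872983 = 3.10

3.10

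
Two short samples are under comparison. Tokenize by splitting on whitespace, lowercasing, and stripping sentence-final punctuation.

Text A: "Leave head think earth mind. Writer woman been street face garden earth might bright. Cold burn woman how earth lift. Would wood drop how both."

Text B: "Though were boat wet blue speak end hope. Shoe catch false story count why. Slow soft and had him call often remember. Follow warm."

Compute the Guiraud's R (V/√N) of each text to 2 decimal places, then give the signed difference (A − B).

A: V=21, N=25, R=4.20
B: V=24, N=24, R=4.90
Difference = 4.20 − 4.90 = -0.70

-0.70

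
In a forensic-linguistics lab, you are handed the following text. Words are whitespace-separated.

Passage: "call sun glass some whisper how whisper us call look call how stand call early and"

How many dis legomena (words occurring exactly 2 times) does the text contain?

Frequencies: call:4, whisper:2, how:2, sun:1, glass:1, some:1, us:1, look:1, stand:1, early:1, and:1
Words with frequency 2: how, whisper

2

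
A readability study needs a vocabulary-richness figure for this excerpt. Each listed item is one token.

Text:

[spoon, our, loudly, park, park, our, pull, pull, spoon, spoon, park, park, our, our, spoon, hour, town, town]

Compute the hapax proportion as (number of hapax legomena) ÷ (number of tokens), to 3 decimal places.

Frequencies: spoon:4, our:4, park:4, pull:2, town:2, loudly:1, hour:1
Hapax count = 2; token count = 18.
Ratio = 2 / 18 = 0.111

0.111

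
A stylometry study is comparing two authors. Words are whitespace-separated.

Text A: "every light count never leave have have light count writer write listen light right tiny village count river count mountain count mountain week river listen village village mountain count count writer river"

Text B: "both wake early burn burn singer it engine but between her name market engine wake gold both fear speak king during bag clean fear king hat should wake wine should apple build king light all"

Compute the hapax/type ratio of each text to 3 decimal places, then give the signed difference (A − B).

A: hapax=7, V=15, ratio=0.467
B: hapax=19, V=26, ratio=0.731
Difference = 0.467 − 0.731 = -0.264

-0.264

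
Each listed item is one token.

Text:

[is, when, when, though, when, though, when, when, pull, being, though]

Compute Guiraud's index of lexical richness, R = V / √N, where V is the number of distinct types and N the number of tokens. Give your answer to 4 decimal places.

1.5076

N = 11, V = 5.
√N = 3.316625
R = 5 / 3.316625 = 1.5076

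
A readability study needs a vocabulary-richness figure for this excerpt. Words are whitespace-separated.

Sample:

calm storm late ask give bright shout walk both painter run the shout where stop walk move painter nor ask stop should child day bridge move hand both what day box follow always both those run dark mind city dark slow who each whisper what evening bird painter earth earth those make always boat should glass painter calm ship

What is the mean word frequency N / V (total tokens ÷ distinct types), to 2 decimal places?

N = 59 tokens, V = 40 types.
Mean frequency = N / V = 59 / 40 = 1.48

1.48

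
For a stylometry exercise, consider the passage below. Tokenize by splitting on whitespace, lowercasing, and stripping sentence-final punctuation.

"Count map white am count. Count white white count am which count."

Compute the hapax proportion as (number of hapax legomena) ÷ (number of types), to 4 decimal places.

0.4000

Frequencies: count:5, white:3, am:2, map:1, which:1
Hapax count = 2; type count = 5.
Ratio = 2 / 5 = 0.4000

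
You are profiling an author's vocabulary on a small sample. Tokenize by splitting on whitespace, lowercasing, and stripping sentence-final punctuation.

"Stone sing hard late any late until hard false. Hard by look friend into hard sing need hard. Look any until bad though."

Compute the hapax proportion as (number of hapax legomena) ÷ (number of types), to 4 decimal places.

Frequencies: hard:5, sing:2, late:2, any:2, until:2, look:2, stone:1, false:1, by:1, friend:1, into:1, need:1, bad:1, though:1
Hapax count = 8; type count = 14.
Ratio = 8 / 14 = 0.5714

0.5714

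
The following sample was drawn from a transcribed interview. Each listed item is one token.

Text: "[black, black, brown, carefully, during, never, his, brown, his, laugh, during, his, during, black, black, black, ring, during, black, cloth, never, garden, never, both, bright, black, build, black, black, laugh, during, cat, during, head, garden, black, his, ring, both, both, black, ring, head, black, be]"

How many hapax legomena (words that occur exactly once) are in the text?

6

Frequencies: black:12, during:6, his:4, never:3, ring:3, both:3, brown:2, laugh:2, garden:2, head:2, carefully:1, cloth:1, bright:1, build:1, cat:1, be:1
Hapax (freq=1): be, bright, build, carefully, cat, cloth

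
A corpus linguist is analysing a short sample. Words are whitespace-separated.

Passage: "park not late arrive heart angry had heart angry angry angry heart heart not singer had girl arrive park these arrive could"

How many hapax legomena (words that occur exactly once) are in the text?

5

Frequencies: heart:4, angry:4, arrive:3, park:2, not:2, had:2, late:1, singer:1, girl:1, these:1, could:1
Hapax (freq=1): could, girl, late, singer, these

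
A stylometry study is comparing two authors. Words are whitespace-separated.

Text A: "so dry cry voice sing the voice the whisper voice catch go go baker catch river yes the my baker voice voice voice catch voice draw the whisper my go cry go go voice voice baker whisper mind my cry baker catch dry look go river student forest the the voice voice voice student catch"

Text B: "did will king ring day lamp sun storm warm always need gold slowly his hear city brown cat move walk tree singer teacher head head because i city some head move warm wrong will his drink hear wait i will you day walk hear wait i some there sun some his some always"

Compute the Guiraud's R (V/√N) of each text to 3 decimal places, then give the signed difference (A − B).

A: V=18, N=55, R=2.427
B: V=32, N=53, R=4.396
Difference = 2.427 − 4.396 = -1.969

-1.969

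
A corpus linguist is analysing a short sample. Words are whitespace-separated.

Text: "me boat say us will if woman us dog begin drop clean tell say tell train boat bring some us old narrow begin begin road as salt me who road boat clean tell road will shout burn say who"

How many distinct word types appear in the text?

Distinct types: {as, begin, boat, bring, burn, clean, dog, drop, if, me, narrow, old, road, salt, say, shout, some, tell, train, us, who, will, woman}
V = 23

23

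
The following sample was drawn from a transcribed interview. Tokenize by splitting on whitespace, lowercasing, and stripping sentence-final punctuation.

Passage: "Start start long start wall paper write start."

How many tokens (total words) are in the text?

8

Tokens: start, start, long, start, wall, paper, write, start
N = 8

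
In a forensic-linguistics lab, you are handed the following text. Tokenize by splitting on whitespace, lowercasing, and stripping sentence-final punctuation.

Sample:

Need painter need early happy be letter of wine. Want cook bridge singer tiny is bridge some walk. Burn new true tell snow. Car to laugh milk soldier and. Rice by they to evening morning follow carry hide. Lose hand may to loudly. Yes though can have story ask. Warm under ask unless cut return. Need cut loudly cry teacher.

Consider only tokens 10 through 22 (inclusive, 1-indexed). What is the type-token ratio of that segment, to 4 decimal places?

0.9231

Segment tokens 10–22: want, cook, bridge, singer, tiny, is, bridge, some, walk, burn, new, true, tell
Segment N = 13, segment V = 12.
TTR = 12 / 13 = 0.9231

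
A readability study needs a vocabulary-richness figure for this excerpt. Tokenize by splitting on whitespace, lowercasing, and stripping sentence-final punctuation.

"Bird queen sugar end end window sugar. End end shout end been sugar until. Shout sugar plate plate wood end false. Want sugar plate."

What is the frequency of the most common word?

6

Frequencies: end:6, sugar:5, plate:3, shout:2, bird:1, queen:1, window:1, been:1, until:1, wood:1, false:1, want:1
Most common: 'end' with frequency 6.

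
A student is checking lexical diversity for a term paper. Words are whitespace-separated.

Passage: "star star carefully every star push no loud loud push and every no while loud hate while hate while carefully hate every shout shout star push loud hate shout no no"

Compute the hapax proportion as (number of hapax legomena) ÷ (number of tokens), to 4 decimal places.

0.0323

Frequencies: star:4, no:4, loud:4, hate:4, every:3, push:3, while:3, shout:3, carefully:2, and:1
Hapax count = 1; token count = 31.
Ratio = 1 / 31 = 0.0323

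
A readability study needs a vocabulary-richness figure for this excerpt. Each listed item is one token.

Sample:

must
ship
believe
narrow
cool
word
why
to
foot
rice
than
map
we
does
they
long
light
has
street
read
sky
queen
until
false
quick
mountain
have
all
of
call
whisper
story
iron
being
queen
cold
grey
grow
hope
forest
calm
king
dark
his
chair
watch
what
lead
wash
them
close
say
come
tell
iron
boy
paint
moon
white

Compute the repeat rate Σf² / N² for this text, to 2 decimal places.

0.02

Frequencies: queen:2, iron:2, must:1, ship:1, believe:1, narrow:1, cool:1, word:1, why:1, to:1, foot:1, rice:1, than:1, map:1, we:1, does:1, they:1, long:1, light:1, has:1, … (37 more, each freq 1)
Σf² = 63; N² = 3481
Repeat rate = 63 / 3481 = 0.02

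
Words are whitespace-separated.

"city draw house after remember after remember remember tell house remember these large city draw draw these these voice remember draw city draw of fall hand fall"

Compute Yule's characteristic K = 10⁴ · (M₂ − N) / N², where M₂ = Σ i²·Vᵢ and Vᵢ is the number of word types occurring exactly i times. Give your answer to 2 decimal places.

Frequencies: draw:5, remember:5, city:3, these:3, house:2, after:2, fall:2, tell:1, large:1, voice:1, of:1, hand:1
N = 27. Frequency spectrum: V_1=5, V_2=3, V_3=2, V_5=2
M₂ = 1²·5 + 2²·3 + 3²·2 + 5²·2 = 85
K = 10000 × (85 − 27) / 27² = 795.61

795.61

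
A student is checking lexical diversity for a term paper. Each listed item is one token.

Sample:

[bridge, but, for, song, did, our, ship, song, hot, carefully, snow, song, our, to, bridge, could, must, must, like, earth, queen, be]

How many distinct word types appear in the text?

17

Distinct types: {be, bridge, but, carefully, could, did, earth, for, hot, like, must, our, queen, ship, snow, song, to}
V = 17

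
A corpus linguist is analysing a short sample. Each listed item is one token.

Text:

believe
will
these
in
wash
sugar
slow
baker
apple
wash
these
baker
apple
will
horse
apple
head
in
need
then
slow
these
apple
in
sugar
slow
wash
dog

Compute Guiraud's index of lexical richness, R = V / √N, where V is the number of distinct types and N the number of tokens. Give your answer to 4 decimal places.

2.6458

N = 28, V = 14.
√N = 5.291503
R = 14 / 5.291503 = 2.6458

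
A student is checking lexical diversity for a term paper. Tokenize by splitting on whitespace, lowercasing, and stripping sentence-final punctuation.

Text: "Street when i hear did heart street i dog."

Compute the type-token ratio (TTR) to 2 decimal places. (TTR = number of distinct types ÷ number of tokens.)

0.78

N = 9 tokens, V = 7 types.
TTR = V / N = 7 / 9 = 0.78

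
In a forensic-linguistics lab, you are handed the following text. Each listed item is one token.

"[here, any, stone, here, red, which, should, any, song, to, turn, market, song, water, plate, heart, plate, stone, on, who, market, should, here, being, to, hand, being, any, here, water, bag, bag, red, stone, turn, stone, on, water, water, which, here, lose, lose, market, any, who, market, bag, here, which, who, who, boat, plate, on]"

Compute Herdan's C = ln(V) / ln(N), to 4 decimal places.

N = 55, V = 20.
ln(V) = 2.995732, ln(N) = 4.007333
C = 2.995732 / 4.007333 = 0.7476

0.7476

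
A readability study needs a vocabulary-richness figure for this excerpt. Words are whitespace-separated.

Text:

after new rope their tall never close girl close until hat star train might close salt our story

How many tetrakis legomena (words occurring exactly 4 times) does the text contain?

0

Frequencies: close:3, after:1, new:1, rope:1, their:1, tall:1, never:1, girl:1, until:1, hat:1, star:1, train:1, might:1, salt:1, our:1, story:1
Words with frequency 4: (none)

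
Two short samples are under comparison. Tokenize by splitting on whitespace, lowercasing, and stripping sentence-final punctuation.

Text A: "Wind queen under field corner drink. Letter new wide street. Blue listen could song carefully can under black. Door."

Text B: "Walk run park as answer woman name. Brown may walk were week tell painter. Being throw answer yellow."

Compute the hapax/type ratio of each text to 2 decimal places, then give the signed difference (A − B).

A: hapax=17, V=18, ratio=0.94
B: hapax=14, V=16, ratio=0.88
Difference = 0.94 − 0.88 = 0.06

0.06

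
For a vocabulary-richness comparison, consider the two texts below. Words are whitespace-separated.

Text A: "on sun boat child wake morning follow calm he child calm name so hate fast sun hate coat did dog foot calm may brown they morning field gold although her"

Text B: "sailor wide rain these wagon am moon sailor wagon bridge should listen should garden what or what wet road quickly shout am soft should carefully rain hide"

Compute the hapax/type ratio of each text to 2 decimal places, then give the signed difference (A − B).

0.09

A: hapax=19, V=24, ratio=0.79
B: hapax=14, V=20, ratio=0.70
Difference = 0.79 − 0.70 = 0.09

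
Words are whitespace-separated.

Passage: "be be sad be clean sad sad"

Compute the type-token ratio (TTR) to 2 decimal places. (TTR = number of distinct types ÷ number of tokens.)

N = 7 tokens, V = 3 types.
TTR = V / N = 3 / 7 = 0.43

0.43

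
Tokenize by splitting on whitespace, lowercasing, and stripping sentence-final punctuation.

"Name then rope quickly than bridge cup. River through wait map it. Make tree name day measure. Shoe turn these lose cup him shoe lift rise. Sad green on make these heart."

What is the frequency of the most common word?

2

Frequencies: name:2, cup:2, make:2, shoe:2, these:2, then:1, rope:1, quickly:1, than:1, bridge:1, river:1, through:1, wait:1, map:1, it:1, tree:1, day:1, measure:1, turn:1, lose:1, … (7 more, each freq 1)
Most common: 'name' with frequency 2.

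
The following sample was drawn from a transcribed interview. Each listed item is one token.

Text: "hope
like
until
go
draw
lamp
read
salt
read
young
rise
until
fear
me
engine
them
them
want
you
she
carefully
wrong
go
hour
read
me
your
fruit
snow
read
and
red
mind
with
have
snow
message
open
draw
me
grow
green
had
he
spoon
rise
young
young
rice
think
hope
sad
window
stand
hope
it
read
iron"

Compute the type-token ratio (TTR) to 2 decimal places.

0.72

N = 58 tokens, V = 42 types.
TTR = V / N = 42 / 58 = 0.72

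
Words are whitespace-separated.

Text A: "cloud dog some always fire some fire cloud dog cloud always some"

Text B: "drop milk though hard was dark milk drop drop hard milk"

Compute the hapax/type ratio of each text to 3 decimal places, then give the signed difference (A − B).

-0.500

A: hapax=0, V=5, ratio=0.000
B: hapax=3, V=6, ratio=0.500
Difference = 0.000 − 0.500 = -0.500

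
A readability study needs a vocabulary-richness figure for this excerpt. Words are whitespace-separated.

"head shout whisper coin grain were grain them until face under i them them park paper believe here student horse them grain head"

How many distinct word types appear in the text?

Distinct types: {believe, coin, face, grain, head, here, horse, i, paper, park, shout, student, them, under, until, were, whisper}
V = 17

17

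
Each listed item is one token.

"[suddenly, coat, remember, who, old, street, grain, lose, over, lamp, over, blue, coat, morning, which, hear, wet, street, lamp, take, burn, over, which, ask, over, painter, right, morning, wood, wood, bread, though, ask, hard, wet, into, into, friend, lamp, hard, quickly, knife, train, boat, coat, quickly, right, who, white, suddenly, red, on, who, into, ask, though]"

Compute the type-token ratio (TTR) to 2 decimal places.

N = 56 tokens, V = 33 types.
TTR = V / N = 33 / 56 = 0.59

0.59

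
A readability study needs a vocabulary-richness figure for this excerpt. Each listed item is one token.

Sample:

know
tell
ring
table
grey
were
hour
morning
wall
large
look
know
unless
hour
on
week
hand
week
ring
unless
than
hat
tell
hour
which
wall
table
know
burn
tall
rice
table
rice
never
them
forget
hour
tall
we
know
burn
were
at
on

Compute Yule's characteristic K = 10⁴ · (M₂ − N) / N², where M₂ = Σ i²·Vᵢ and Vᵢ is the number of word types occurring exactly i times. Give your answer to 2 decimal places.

258.26

Frequencies: know:4, hour:4, table:3, tell:2, ring:2, were:2, wall:2, unless:2, on:2, week:2, burn:2, tall:2, rice:2, grey:1, morning:1, large:1, look:1, hand:1, than:1, hat:1, … (6 more, each freq 1)
N = 44. Frequency spectrum: V_1=13, V_2=10, V_3=1, V_4=2
M₂ = 1²·13 + 2²·10 + 3²·1 + 4²·2 = 94
K = 10000 × (94 − 44) / 44² = 258.26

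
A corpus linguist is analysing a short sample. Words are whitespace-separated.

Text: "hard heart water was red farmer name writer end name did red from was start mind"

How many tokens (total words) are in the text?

16

Tokens: hard, heart, water, was, red, farmer, name, writer, end, name, did, red, from, was, start, mind
N = 16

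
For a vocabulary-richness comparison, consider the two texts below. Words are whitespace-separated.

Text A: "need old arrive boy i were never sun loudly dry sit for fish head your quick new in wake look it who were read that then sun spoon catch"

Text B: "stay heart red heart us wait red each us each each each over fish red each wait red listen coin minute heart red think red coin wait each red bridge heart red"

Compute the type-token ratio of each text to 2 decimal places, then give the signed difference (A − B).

0.52

TTR(A) = 27/29 = 0.93
TTR(B) = 13/32 = 0.41
Difference = 0.93 − 0.41 = 0.52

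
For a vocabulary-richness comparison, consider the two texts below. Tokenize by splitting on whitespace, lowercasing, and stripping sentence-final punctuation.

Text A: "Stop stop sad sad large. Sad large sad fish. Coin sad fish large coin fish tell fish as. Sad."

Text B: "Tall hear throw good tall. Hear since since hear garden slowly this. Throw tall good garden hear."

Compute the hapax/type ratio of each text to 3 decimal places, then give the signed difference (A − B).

0.036

A: hapax=2, V=7, ratio=0.286
B: hapax=2, V=8, ratio=0.250
Difference = 0.286 − 0.250 = 0.036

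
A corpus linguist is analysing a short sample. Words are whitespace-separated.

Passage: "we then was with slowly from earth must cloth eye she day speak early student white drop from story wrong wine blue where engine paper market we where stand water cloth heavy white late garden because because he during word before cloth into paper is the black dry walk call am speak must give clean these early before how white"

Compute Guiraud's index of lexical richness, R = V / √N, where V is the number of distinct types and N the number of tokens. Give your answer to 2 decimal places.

N = 60, V = 47.
√N = 7.745967
R = 47 / 7.745967 = 6.07

6.07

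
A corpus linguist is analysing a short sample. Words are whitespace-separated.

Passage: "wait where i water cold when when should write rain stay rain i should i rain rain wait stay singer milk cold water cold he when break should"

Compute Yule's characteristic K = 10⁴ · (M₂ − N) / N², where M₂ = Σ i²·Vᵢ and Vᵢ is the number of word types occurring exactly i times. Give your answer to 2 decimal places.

Frequencies: rain:4, i:3, cold:3, when:3, should:3, wait:2, water:2, stay:2, where:1, write:1, singer:1, milk:1, he:1, break:1
N = 28. Frequency spectrum: V_1=6, V_2=3, V_3=4, V_4=1
M₂ = 1²·6 + 2²·3 + 3²·4 + 4²·1 = 70
K = 10000 × (70 − 28) / 28² = 535.71

535.71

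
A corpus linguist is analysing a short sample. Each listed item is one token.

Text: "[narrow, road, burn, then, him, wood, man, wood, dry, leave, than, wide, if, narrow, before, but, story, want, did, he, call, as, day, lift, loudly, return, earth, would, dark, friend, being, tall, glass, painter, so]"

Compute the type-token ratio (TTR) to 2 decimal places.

N = 35 tokens, V = 33 types.
TTR = V / N = 33 / 35 = 0.94

0.94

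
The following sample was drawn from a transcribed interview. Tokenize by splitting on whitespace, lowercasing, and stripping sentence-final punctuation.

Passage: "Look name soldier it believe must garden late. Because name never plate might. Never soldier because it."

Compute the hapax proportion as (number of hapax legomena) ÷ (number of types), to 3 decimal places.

0.583

Frequencies: name:2, soldier:2, it:2, because:2, never:2, look:1, believe:1, must:1, garden:1, late:1, plate:1, might:1
Hapax count = 7; type count = 12.
Ratio = 7 / 12 = 0.583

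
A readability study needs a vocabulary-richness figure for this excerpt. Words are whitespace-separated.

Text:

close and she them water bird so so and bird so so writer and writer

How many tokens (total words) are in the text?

Tokens: close, and, she, them, water, bird, so, so, and, bird, so, so, writer, and, writer
N = 15

15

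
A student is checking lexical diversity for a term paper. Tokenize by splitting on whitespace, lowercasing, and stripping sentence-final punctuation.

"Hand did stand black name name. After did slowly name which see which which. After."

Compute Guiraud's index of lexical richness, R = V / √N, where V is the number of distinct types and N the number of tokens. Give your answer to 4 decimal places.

2.3238

N = 15, V = 9.
√N = 3.872983
R = 9 / 3.872983 = 2.3238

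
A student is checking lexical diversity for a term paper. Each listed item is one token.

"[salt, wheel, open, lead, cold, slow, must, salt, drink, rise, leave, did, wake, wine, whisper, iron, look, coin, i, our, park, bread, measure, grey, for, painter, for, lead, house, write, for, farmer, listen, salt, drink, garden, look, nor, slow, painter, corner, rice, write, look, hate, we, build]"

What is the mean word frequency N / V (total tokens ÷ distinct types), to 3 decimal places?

N = 47 tokens, V = 36 types.
Mean frequency = N / V = 47 / 36 = 1.306

1.306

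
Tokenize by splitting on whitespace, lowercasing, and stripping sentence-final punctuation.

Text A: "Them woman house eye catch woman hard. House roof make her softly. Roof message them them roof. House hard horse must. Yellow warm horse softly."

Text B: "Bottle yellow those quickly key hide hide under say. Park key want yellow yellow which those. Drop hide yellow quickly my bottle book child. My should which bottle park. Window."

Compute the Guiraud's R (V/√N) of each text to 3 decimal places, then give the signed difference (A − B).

-0.104

A: V=15, N=25, R=3.000
B: V=17, N=30, R=3.104
Difference = 3.000 − 3.104 = -0.104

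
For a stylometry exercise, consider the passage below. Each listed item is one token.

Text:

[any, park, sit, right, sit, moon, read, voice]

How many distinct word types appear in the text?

7

Distinct types: {any, moon, park, read, right, sit, voice}
V = 7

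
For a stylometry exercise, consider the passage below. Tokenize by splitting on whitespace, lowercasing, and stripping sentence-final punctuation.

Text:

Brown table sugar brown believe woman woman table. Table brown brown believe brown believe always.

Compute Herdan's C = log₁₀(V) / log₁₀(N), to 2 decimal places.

N = 15, V = 6.
log₁₀(V) = 0.778151, log₁₀(N) = 1.176091
C = 0.778151 / 1.176091 = 0.66

0.66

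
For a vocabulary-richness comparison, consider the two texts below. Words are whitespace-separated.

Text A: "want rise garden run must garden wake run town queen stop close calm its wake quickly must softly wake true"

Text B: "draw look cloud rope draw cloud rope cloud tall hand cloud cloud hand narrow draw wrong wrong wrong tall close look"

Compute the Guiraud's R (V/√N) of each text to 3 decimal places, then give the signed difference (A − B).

1.390

A: V=15, N=20, R=3.354
B: V=9, N=21, R=1.964
Difference = 3.354 − 1.964 = 1.390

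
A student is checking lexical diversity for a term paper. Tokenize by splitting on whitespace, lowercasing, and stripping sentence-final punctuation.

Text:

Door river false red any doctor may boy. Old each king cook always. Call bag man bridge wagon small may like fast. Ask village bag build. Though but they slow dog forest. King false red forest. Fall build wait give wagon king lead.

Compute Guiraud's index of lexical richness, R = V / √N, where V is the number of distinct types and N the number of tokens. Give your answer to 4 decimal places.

5.1850

N = 43, V = 34.
√N = 6.557439
R = 34 / 6.557439 = 5.1850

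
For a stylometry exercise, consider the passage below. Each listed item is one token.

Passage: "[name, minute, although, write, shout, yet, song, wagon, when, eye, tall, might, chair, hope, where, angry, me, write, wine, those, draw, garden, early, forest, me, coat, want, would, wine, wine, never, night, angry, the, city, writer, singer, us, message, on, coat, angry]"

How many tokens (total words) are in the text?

Tokens: name, minute, although, write, shout, yet, song, wagon, when, eye, tall, might, chair, hope, where, angry, me, write, wine, those, draw, garden, early, forest, me, coat, want, would, wine, wine, never, night, angry, the, city, writer, singer, us, message, on, coat, angry
N = 42

42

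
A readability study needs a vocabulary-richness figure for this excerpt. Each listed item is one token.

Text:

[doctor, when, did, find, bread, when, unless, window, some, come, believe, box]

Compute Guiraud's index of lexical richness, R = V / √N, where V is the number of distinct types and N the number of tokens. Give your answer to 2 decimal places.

N = 12, V = 11.
√N = 3.464102
R = 11 / 3.464102 = 3.18

3.18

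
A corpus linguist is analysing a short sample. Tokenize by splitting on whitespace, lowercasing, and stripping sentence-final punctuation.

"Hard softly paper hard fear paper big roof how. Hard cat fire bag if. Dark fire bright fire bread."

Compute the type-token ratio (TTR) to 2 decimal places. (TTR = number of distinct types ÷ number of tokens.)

0.74

N = 19 tokens, V = 14 types.
TTR = V / N = 14 / 19 = 0.74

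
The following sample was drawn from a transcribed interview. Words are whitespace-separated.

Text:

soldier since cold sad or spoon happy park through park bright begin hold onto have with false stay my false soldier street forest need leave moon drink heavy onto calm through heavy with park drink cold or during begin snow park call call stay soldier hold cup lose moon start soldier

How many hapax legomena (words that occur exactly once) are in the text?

17

Frequencies: soldier:4, park:4, cold:2, or:2, through:2, begin:2, hold:2, onto:2, with:2, false:2, stay:2, moon:2, drink:2, heavy:2, call:2, since:1, sad:1, spoon:1, happy:1, bright:1, … (12 more, each freq 1)
Hapax (freq=1): bright, calm, cup, during, forest, happy, have, leave, lose, my, need, sad, since, snow, spoon, start, street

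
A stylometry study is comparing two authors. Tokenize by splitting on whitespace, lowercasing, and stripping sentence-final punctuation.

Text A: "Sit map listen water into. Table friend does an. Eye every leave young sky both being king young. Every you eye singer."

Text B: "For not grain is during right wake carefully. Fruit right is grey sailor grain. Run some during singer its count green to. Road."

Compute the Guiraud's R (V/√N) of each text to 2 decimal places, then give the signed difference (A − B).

0.09

A: V=19, N=22, R=4.05
B: V=19, N=23, R=3.96
Difference = 4.05 − 3.96 = 0.09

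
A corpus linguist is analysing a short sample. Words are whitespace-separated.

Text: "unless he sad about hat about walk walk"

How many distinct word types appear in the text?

6

Distinct types: {about, hat, he, sad, unless, walk}
V = 6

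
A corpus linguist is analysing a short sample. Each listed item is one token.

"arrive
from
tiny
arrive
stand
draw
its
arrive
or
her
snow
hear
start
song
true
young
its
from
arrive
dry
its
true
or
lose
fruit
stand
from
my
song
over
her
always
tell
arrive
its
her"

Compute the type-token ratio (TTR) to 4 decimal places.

0.5833

N = 36 tokens, V = 21 types.
TTR = V / N = 21 / 36 = 0.5833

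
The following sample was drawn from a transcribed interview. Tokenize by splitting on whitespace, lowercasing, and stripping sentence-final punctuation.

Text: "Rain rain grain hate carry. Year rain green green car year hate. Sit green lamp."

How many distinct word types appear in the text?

9

Distinct types: {car, carry, grain, green, hate, lamp, rain, sit, year}
V = 9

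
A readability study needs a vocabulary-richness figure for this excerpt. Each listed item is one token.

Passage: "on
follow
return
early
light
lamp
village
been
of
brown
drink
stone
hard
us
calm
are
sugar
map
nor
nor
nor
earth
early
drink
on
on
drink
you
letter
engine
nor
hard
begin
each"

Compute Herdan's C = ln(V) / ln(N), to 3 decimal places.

N = 34, V = 25.
ln(V) = 3.218876, ln(N) = 3.526361
C = 3.218876 / 3.526361 = 0.913

0.913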